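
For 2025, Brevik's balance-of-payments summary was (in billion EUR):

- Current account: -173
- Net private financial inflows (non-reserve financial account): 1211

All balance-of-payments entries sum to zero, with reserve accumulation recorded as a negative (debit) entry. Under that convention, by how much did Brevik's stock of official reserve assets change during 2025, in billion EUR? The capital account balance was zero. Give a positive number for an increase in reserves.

Official reserve transactions balance = -((-173) + 1211) = -1038
An accumulation of reserves is recorded as a debit (negative entry), so the change in the stock of reserves is the negative of that balance.
Change in official reserves = -(-1038) = 1038

1038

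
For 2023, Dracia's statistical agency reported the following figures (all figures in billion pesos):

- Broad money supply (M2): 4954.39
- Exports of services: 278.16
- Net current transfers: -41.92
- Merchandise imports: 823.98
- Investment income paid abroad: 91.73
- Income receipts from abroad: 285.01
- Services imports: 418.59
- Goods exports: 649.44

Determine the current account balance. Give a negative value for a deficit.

Goods balance = 649.44 - 823.98 = -174.54
Services balance = 278.16 - 418.59 = -140.43
Trade balance (goods + services) = -174.54 + (-140.43) = -314.97
Net primary income = 285.01 - 91.73 = 193.28
Net secondary income = -41.92
Current account = -314.97 + 193.28 + (-41.92) = -163.61

-163.61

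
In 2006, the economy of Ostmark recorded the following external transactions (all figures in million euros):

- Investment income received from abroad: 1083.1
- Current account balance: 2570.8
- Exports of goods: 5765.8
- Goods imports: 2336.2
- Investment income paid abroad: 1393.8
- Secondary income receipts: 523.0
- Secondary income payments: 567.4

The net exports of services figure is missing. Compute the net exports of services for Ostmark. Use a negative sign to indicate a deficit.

-503.7

Current account = goods balance + services balance + net primary income + net secondary income
Sum of the known components = 3074.5
Net exports of services = CA - (known components) = 2570.8 - 3074.5 = -503.7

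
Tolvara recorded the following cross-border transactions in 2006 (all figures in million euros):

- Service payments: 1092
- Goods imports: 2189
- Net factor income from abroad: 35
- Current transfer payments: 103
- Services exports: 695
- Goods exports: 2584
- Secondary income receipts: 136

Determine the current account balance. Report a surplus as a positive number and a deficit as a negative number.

Goods balance = 2584 - 2189 = 395
Services balance = 695 - 1092 = -397
Trade balance (goods + services) = 395 + (-397) = -2
Net primary income = 35
Net secondary income = 136 - 103 = 33
Current account = -2 + 35 + 33 = 66

66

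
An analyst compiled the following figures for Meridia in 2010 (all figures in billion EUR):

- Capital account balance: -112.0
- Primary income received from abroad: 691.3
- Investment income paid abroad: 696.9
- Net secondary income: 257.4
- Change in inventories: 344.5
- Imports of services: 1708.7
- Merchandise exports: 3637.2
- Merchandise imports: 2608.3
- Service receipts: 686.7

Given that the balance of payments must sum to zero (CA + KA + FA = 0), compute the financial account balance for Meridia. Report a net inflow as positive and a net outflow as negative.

-146.7

Goods balance = 3637.2 - 2608.3 = 1028.9
Services balance = 686.7 - 1708.7 = -1022.0
Trade balance (goods + services) = 1028.9 + (-1022.0) = 6.9
Net primary income = 691.3 - 696.9 = -5.6
Net secondary income = 257.4
Current account = 6.9 + (-5.6) + 257.4 = 258.7
Financial account = -(258.7 + (-112.0)) = -146.7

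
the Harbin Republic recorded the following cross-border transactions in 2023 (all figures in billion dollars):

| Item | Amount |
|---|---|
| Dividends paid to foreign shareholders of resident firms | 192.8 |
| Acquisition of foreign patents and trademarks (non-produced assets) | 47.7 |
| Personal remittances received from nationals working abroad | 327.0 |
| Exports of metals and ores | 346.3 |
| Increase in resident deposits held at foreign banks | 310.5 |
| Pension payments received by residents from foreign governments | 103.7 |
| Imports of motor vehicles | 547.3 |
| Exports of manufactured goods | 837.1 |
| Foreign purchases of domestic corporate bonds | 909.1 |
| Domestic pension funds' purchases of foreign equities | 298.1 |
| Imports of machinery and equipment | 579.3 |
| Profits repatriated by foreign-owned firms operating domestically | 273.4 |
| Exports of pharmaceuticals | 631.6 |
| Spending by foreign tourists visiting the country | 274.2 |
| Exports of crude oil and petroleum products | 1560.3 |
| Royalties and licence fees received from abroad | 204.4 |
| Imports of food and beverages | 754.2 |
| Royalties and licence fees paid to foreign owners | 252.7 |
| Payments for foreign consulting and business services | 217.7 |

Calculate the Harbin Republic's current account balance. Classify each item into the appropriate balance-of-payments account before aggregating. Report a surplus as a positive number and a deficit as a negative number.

Goods: 631.6 + 346.3 - 547.3 + 1560.3 - 754.2 - 579.3 + 837.1 = 1494.5
Services: -217.7 + 204.4 - 252.7 + 274.2 = 8.2
Primary income: -192.8 - 273.4 = -466.2
Secondary income: 327.0 + 103.7 = 430.7
Current account = 1494.5 + 8.2 + (-466.2) + 430.7 = 1467.2
(Excluded from the current account — capital account: acquisition of foreign patents and trademarks (non-produced assets) 47.7; financial account: increase in resident deposits held at foreign banks 310.5, foreign purchases of domestic corporate bonds 909.1, domestic pension funds' purchases of foreign equities 298.1.)

1467.2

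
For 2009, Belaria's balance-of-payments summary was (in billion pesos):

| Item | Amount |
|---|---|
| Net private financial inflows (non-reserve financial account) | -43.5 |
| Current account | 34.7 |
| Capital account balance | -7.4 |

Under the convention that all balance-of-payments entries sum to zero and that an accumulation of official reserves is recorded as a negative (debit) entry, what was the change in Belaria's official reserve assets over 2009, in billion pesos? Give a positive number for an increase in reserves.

-16.2

Official reserve transactions balance = -(34.7 + (-7.4) + (-43.5)) = 16.2
An accumulation of reserves is recorded as a debit (negative entry), so the change in the stock of reserves is the negative of that balance.
Change in official reserves = -(16.2) = -16.2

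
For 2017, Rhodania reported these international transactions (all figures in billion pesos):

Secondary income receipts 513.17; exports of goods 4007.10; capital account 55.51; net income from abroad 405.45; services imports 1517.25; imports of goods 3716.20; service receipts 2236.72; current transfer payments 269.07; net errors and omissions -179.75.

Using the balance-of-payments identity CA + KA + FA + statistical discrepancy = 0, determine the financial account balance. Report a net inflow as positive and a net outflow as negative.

Goods balance = 4007.10 - 3716.20 = 290.90
Services balance = 2236.72 - 1517.25 = 719.47
Trade balance (goods + services) = 290.90 + 719.47 = 1010.37
Net primary income = 405.45
Net secondary income = 513.17 - 269.07 = 244.10
Current account = 1010.37 + 405.45 + 244.10 = 1659.92
Financial account = -(1659.92 + 55.51 + (-179.75)) = -1535.68

-1535.68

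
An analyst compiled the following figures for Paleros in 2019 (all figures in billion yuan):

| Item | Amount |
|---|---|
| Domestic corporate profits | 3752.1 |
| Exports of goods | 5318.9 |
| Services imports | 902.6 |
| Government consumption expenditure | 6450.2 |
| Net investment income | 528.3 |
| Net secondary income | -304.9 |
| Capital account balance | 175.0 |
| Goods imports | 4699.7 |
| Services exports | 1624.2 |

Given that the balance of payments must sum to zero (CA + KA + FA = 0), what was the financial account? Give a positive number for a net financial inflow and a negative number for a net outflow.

Goods balance = 5318.9 - 4699.7 = 619.2
Services balance = 1624.2 - 902.6 = 721.6
Trade balance (goods + services) = 619.2 + 721.6 = 1340.8
Net primary income = 528.3
Net secondary income = -304.9
Current account = 1340.8 + 528.3 + (-304.9) = 1564.2
Financial account = -(1564.2 + 175.0) = -1739.2

-1739.2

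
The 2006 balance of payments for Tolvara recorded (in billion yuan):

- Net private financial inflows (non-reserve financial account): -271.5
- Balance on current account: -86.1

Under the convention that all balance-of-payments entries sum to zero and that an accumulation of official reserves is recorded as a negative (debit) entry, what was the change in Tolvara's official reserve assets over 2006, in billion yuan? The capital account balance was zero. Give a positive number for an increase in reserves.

-357.6

Official reserve transactions balance = -((-86.1) + (-271.5)) = 357.6
An accumulation of reserves is recorded as a debit (negative entry), so the change in the stock of reserves is the negative of that balance.
Change in official reserves = -(357.6) = -357.6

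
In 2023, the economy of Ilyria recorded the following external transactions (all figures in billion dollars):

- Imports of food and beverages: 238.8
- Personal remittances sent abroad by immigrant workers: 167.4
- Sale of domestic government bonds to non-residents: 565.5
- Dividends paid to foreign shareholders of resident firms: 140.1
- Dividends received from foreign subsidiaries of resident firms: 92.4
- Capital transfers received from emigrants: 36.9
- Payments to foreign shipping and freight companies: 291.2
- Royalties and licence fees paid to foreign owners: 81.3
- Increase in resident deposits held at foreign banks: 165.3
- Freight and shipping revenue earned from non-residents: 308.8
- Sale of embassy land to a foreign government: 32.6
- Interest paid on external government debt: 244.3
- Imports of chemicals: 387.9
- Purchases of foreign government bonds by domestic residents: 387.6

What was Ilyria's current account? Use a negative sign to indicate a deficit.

Goods: -238.8 - 387.9 = -626.7
Services: -81.3 - 291.2 + 308.8 = -63.7
Primary income: 92.4 - 140.1 - 244.3 = -292.0
Secondary income: -167.4
Current account = (-626.7) + (-63.7) + (-292.0) + (-167.4) = -1149.8
(Excluded from the current account — financial account: sale of domestic government bonds to non-residents 565.5, increase in resident deposits held at foreign banks 165.3, purchases of foreign government bonds by domestic residents 387.6; capital account: capital transfers received from emigrants 36.9, sale of embassy land to a foreign government 32.6.)

-1149.8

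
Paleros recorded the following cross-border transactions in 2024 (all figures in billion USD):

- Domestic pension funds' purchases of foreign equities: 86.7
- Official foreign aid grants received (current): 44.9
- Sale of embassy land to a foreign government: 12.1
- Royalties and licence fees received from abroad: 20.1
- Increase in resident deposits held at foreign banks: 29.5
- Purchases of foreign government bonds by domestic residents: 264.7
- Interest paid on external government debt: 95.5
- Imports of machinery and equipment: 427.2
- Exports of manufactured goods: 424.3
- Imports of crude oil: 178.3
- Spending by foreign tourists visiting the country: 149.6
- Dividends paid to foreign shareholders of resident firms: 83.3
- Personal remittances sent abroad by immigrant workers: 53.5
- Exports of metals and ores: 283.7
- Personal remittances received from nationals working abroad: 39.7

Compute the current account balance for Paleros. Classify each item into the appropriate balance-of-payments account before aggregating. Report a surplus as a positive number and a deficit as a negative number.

124.5

Goods: 424.3 + 283.7 - 427.2 - 178.3 = 102.5
Services: 20.1 + 149.6 = 169.7
Primary income: -95.5 - 83.3 = -178.8
Secondary income: -53.5 + 39.7 + 44.9 = 31.1
Current account = 102.5 + 169.7 + (-178.8) + 31.1 = 124.5
(Excluded from the current account — financial account: domestic pension funds' purchases of foreign equities 86.7, increase in resident deposits held at foreign banks 29.5, purchases of foreign government bonds by domestic residents 264.7; capital account: sale of embassy land to a foreign government 12.1.)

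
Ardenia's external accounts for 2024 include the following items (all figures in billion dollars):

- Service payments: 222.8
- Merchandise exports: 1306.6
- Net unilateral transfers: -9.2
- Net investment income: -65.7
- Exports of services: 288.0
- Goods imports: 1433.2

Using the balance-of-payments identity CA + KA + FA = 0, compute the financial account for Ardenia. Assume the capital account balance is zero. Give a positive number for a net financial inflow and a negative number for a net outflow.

136.3

Goods balance = 1306.6 - 1433.2 = -126.6
Services balance = 288.0 - 222.8 = 65.2
Trade balance (goods + services) = -126.6 + 65.2 = -61.4
Net primary income = -65.7
Net secondary income = -9.2
Current account = -61.4 + (-65.7) + (-9.2) = -136.3
Financial account = -(-136.3) = 136.3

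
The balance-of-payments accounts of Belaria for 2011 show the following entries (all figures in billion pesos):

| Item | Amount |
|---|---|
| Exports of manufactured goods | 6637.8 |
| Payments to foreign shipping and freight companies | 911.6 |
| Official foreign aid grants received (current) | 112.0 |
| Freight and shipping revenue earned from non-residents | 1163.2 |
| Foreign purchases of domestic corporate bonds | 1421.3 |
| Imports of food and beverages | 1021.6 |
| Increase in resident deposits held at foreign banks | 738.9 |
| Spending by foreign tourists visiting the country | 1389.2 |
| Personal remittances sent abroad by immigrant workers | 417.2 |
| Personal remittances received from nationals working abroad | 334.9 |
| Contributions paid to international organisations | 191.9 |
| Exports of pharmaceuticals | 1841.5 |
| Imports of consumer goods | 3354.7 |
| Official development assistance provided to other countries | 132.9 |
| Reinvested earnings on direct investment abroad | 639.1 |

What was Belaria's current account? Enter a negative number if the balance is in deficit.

6087.8

Goods: -3354.7 - 1021.6 + 6637.8 + 1841.5 = 4103.0
Services: 1389.2 + 1163.2 - 911.6 = 1640.8
Primary income: 639.1
Secondary income: -417.2 + 334.9 - 132.9 - 191.9 + 112.0 = -295.1
Current account = 4103.0 + 1640.8 + 639.1 + (-295.1) = 6087.8
(Excluded from the current account — financial account: foreign purchases of domestic corporate bonds 1421.3, increase in resident deposits held at foreign banks 738.9.)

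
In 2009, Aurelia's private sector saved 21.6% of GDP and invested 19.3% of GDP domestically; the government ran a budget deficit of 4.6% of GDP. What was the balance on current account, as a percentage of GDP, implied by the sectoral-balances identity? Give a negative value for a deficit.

By the sectoral-balances identity, CA = (S_private - I) + (T - G).
Private balance = 21.6 - 19.3 = 2.3
Government balance (T - G) = -4.6
CA = 2.3 + (-4.6) = -2.3

-2.3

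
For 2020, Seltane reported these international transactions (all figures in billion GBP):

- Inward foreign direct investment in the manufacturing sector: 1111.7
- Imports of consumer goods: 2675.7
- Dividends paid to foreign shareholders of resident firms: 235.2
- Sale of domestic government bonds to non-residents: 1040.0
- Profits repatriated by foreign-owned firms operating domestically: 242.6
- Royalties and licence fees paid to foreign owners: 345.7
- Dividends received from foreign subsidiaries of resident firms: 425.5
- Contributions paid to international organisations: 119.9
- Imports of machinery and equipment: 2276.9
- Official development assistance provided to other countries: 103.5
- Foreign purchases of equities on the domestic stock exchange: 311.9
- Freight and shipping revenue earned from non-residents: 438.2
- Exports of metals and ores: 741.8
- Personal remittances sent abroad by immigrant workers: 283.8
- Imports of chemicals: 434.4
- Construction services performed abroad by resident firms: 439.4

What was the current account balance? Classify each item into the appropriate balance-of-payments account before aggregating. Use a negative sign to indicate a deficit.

-4672.8

Goods: -434.4 - 2675.7 + 741.8 - 2276.9 = -4645.2
Services: 439.4 + 438.2 - 345.7 = 531.9
Primary income: -235.2 + 425.5 - 242.6 = -52.3
Secondary income: -283.8 - 119.9 - 103.5 = -507.2
Current account = (-4645.2) + 531.9 + (-52.3) + (-507.2) = -4672.8
(Excluded from the current account — financial account: inward foreign direct investment in the manufacturing sector 1111.7, sale of domestic government bonds to non-residents 1040.0, foreign purchases of equities on the domestic stock exchange 311.9.)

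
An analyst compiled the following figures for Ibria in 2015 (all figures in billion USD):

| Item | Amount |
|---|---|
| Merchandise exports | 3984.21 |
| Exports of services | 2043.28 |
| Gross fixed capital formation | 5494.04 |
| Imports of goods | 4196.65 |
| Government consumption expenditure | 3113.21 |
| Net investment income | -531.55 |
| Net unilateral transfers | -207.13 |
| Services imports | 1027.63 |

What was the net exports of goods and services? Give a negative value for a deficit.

803.21

Goods balance = 3984.21 - 4196.65 = -212.44
Services balance = 2043.28 - 1027.63 = 1015.65
Trade balance (goods + services) = -212.44 + 1015.65 = 803.21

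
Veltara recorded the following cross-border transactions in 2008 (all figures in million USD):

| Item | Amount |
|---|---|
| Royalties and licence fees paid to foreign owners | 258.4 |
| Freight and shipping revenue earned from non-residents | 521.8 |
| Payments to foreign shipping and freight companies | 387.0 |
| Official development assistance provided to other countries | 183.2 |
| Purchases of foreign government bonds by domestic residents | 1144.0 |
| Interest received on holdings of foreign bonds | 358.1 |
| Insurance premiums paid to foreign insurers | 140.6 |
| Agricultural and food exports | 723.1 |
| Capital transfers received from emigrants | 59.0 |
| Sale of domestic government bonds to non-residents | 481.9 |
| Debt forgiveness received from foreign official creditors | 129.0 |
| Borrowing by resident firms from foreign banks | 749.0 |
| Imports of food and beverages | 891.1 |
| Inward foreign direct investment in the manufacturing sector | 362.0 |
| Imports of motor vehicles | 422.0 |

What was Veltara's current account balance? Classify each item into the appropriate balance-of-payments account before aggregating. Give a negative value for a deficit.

Goods: -891.1 + 723.1 - 422.0 = -590.0
Services: -258.4 + 521.8 - 140.6 - 387.0 = -264.2
Primary income: 358.1
Secondary income: -183.2
Current account = (-590.0) + (-264.2) + 358.1 + (-183.2) = -679.3
(Excluded from the current account — financial account: purchases of foreign government bonds by domestic residents 1144.0, sale of domestic government bonds to non-residents 481.9, borrowing by resident firms from foreign banks 749.0, inward foreign direct investment in the manufacturing sector 362.0; capital account: capital transfers received from emigrants 59.0, debt forgiveness received from foreign official creditors 129.0.)

-679.3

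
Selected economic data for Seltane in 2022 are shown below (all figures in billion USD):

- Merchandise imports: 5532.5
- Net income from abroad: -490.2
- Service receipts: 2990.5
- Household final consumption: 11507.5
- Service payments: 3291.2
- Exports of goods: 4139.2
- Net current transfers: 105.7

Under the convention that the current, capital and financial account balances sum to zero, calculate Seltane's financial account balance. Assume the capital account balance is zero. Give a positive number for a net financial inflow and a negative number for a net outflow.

Goods balance = 4139.2 - 5532.5 = -1393.3
Services balance = 2990.5 - 3291.2 = -300.7
Trade balance (goods + services) = -1393.3 + (-300.7) = -1694.0
Net primary income = -490.2
Net secondary income = 105.7
Current account = -1694.0 + (-490.2) + 105.7 = -2078.5
Financial account = -(-2078.5) = 2078.5

2078.5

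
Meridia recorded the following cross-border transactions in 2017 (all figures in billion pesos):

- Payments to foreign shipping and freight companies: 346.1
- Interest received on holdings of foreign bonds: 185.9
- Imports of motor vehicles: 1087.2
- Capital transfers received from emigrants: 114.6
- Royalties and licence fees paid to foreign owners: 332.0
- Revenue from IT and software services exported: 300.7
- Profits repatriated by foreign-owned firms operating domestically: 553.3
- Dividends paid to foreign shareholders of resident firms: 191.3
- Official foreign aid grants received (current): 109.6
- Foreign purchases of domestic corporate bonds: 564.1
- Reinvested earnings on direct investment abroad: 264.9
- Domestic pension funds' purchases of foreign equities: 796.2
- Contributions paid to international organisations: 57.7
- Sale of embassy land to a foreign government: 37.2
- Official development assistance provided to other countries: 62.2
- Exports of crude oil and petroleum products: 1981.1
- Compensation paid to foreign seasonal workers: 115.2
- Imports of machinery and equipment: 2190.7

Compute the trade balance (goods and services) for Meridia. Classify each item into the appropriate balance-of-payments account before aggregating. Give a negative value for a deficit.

Goods: 1981.1 - 1087.2 - 2190.7 = -1296.8
Services: -346.1 - 332.0 + 300.7 = -377.4
Trade balance = -1296.8 + (-377.4) = -1674.2
(Excluded from the trade balance — primary income: interest received on holdings of foreign bonds 185.9, profits repatriated by foreign-owned firms operating domestically 553.3, dividends paid to foreign shareholders of resident firms 191.3, reinvested earnings on direct investment abroad 264.9, compensation paid to foreign seasonal workers 115.2; capital account: capital transfers received from emigrants 114.6, sale of embassy land to a foreign government 37.2; secondary income: official foreign aid grants received (current) 109.6, contributions paid to international organisations 57.7, official development assistance provided to other countries 62.2; financial account: foreign purchases of domestic corporate bonds 564.1, domestic pension funds' purchases of foreign equities 796.2.)

-1674.2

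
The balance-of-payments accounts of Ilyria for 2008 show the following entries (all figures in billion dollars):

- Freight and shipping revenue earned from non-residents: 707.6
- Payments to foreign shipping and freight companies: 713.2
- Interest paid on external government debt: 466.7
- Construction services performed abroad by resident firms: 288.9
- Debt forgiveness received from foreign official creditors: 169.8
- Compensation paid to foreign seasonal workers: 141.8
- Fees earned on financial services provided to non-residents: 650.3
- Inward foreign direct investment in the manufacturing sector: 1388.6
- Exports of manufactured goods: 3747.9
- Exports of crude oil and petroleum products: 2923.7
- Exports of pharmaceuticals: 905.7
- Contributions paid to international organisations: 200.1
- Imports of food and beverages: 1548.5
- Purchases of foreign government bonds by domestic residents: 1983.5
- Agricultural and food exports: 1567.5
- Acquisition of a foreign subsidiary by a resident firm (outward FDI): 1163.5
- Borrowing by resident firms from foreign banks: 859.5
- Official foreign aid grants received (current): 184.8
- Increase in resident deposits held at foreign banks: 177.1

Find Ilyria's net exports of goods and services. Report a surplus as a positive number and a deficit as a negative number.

8529.9

Goods: 1567.5 + 3747.9 - 1548.5 + 2923.7 + 905.7 = 7596.3
Services: 650.3 + 288.9 + 707.6 - 713.2 = 933.6
Trade balance = 7596.3 + 933.6 = 8529.9
(Excluded from the trade balance — primary income: interest paid on external government debt 466.7, compensation paid to foreign seasonal workers 141.8; capital account: debt forgiveness received from foreign official creditors 169.8; financial account: inward foreign direct investment in the manufacturing sector 1388.6, purchases of foreign government bonds by domestic residents 1983.5, acquisition of a foreign subsidiary by a resident firm (outward FDI) 1163.5, borrowing by resident firms from foreign banks 859.5, increase in resident deposits held at foreign banks 177.1; secondary income: contributions paid to international organisations 200.1, official foreign aid grants received (current) 184.8.)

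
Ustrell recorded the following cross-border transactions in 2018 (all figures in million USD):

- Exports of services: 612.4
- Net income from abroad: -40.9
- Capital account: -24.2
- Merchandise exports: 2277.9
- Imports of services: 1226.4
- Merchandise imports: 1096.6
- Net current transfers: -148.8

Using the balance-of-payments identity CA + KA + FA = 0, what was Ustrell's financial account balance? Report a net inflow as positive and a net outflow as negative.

Goods balance = 2277.9 - 1096.6 = 1181.3
Services balance = 612.4 - 1226.4 = -614.0
Trade balance (goods + services) = 1181.3 + (-614.0) = 567.3
Net primary income = -40.9
Net secondary income = -148.8
Current account = 567.3 + (-40.9) + (-148.8) = 377.6
Financial account = -(377.6 + (-24.2)) = -353.4

-353.4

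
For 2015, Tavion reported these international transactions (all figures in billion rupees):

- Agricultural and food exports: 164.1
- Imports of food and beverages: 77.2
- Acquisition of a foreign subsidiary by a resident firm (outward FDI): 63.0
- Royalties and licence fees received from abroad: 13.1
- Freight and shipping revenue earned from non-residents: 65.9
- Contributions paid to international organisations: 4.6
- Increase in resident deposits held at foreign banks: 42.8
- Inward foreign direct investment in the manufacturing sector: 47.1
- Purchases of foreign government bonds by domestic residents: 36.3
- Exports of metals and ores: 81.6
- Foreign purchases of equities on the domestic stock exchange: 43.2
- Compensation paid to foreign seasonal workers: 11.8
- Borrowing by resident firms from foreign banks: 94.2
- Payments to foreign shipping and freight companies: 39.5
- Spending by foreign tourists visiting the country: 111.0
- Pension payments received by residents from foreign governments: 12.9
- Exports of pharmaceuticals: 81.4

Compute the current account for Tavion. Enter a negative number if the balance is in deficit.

396.9

Goods: 81.4 - 77.2 + 164.1 + 81.6 = 249.9
Services: 111.0 + 13.1 + 65.9 - 39.5 = 150.5
Primary income: -11.8
Secondary income: 12.9 - 4.6 = 8.3
Current account = 249.9 + 150.5 + (-11.8) + 8.3 = 396.9
(Excluded from the current account — financial account: acquisition of a foreign subsidiary by a resident firm (outward FDI) 63.0, increase in resident deposits held at foreign banks 42.8, inward foreign direct investment in the manufacturing sector 47.1, purchases of foreign government bonds by domestic residents 36.3, foreign purchases of equities on the domestic stock exchange 43.2, borrowing by resident firms from foreign banks 94.2.)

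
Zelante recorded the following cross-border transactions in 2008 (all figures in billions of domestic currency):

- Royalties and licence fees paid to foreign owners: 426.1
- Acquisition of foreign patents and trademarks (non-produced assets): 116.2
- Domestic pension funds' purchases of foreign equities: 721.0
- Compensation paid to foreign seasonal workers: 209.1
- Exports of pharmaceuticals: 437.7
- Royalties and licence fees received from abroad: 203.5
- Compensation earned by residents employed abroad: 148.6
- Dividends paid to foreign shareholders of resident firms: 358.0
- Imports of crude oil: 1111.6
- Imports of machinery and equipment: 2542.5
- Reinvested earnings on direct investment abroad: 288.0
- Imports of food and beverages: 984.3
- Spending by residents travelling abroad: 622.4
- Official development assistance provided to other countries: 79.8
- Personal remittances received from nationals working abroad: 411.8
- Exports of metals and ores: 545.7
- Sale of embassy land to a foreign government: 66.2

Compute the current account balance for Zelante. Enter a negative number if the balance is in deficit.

-4298.5

Goods: -1111.6 - 984.3 + 437.7 + 545.7 - 2542.5 = -3655.0
Services: 203.5 - 622.4 - 426.1 = -845.0
Primary income: -358.0 + 288.0 + 148.6 - 209.1 = -130.5
Secondary income: 411.8 - 79.8 = 332.0
Current account = (-3655.0) + (-845.0) + (-130.5) + 332.0 = -4298.5
(Excluded from the current account — capital account: acquisition of foreign patents and trademarks (non-produced assets) 116.2, sale of embassy land to a foreign government 66.2; financial account: domestic pension funds' purchases of foreign equities 721.0.)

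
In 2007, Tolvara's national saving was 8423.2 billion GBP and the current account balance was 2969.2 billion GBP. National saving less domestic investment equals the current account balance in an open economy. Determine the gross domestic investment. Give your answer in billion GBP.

5454.0

I = S - CA = 8423.2 - 2969.2 = 5454.0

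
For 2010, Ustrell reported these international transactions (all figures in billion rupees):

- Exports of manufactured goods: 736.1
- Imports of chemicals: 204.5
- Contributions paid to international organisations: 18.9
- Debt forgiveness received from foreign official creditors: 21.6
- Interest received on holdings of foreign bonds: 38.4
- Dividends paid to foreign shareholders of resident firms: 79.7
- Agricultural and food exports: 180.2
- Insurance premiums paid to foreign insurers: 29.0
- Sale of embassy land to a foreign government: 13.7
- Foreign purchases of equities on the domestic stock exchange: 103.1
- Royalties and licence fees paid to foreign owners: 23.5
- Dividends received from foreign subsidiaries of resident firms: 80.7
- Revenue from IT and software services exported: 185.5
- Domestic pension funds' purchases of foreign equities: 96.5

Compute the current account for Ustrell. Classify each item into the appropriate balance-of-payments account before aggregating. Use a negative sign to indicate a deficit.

865.3

Goods: 736.1 - 204.5 + 180.2 = 711.8
Services: 185.5 - 23.5 - 29.0 = 133.0
Primary income: 80.7 + 38.4 - 79.7 = 39.4
Secondary income: -18.9
Current account = 711.8 + 133.0 + 39.4 + (-18.9) = 865.3
(Excluded from the current account — capital account: debt forgiveness received from foreign official creditors 21.6, sale of embassy land to a foreign government 13.7; financial account: foreign purchases of equities on the domestic stock exchange 103.1, domestic pension funds' purchases of foreign equities 96.5.)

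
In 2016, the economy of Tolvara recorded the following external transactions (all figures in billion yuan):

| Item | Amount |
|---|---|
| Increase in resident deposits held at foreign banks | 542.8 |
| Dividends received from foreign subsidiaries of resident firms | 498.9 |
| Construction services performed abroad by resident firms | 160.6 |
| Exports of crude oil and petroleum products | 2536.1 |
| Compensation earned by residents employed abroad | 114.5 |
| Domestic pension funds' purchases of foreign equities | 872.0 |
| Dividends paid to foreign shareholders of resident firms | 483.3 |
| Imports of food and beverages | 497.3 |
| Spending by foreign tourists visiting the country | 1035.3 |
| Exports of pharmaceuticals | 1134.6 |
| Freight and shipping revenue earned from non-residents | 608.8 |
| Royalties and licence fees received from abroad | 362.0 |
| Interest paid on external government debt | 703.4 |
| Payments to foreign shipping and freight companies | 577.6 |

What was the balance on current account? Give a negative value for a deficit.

Goods: 1134.6 - 497.3 + 2536.1 = 3173.4
Services: 1035.3 - 577.6 + 362.0 + 160.6 + 608.8 = 1589.1
Primary income: 498.9 - 483.3 + 114.5 - 703.4 = -573.3
Current account = 3173.4 + 1589.1 + (-573.3) = 4189.2
(Excluded from the current account — financial account: increase in resident deposits held at foreign banks 542.8, domestic pension funds' purchases of foreign equities 872.0.)

4189.2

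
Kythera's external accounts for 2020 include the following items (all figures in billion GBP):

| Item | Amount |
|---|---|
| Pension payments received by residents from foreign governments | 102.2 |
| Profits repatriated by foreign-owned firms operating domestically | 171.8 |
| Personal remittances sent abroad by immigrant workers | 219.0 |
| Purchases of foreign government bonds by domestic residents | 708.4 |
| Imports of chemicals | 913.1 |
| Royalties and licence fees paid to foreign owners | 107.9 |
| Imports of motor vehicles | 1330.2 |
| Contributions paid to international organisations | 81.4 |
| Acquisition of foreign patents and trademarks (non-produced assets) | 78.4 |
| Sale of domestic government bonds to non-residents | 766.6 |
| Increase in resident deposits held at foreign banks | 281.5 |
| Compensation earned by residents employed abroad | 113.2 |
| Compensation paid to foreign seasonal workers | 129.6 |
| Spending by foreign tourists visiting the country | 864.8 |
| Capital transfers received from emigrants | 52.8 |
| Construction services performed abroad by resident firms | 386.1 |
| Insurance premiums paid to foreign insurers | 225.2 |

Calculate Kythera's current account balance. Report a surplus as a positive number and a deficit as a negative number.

-1711.9

Goods: -1330.2 - 913.1 = -2243.3
Services: -107.9 + 864.8 - 225.2 + 386.1 = 917.8
Primary income: 113.2 - 171.8 - 129.6 = -188.2
Secondary income: -81.4 - 219.0 + 102.2 = -198.2
Current account = (-2243.3) + 917.8 + (-188.2) + (-198.2) = -1711.9
(Excluded from the current account — financial account: purchases of foreign government bonds by domestic residents 708.4, sale of domestic government bonds to non-residents 766.6, increase in resident deposits held at foreign banks 281.5; capital account: acquisition of foreign patents and trademarks (non-produced assets) 78.4, capital transfers received from emigrants 52.8.)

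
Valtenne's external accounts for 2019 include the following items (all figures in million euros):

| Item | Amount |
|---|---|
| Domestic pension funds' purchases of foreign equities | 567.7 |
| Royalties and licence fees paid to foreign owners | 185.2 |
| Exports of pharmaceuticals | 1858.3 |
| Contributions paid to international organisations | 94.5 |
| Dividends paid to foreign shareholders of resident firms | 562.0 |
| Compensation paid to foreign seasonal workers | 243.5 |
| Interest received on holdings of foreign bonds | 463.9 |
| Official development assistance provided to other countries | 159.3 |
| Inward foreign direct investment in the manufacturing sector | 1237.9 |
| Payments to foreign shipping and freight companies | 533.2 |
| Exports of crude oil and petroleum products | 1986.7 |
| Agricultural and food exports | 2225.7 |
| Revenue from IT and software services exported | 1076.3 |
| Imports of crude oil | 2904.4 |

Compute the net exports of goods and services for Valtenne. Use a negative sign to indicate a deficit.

Goods: -2904.4 + 2225.7 + 1858.3 + 1986.7 = 3166.3
Services: 1076.3 - 533.2 - 185.2 = 357.9
Trade balance = 3166.3 + 357.9 = 3524.2
(Excluded from the trade balance — financial account: domestic pension funds' purchases of foreign equities 567.7, inward foreign direct investment in the manufacturing sector 1237.9; secondary income: contributions paid to international organisations 94.5, official development assistance provided to other countries 159.3; primary income: dividends paid to foreign shareholders of resident firms 562.0, compensation paid to foreign seasonal workers 243.5, interest received on holdings of foreign bonds 463.9.)

3524.2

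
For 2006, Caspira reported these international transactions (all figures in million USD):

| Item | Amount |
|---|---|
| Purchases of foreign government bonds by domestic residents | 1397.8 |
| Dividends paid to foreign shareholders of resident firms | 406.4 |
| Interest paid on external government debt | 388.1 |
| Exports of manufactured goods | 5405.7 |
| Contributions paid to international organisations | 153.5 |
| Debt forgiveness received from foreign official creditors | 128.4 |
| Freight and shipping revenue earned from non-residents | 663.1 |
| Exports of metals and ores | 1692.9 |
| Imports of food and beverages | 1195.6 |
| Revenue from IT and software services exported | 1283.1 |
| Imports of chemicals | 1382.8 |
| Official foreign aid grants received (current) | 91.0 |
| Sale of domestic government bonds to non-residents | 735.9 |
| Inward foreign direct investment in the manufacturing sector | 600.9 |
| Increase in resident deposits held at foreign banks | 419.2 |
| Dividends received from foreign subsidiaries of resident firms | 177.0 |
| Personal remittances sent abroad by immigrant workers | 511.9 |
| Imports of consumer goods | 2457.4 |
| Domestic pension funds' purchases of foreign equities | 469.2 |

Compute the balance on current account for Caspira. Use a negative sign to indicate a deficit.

Goods: 1692.9 + 5405.7 - 2457.4 - 1382.8 - 1195.6 = 2062.8
Services: 663.1 + 1283.1 = 1946.2
Primary income: -406.4 - 388.1 + 177.0 = -617.5
Secondary income: -511.9 + 91.0 - 153.5 = -574.4
Current account = 2062.8 + 1946.2 + (-617.5) + (-574.4) = 2817.1
(Excluded from the current account — financial account: purchases of foreign government bonds by domestic residents 1397.8, sale of domestic government bonds to non-residents 735.9, inward foreign direct investment in the manufacturing sector 600.9, increase in resident deposits held at foreign banks 419.2, domestic pension funds' purchases of foreign equities 469.2; capital account: debt forgiveness received from foreign official creditors 128.4.)

2817.1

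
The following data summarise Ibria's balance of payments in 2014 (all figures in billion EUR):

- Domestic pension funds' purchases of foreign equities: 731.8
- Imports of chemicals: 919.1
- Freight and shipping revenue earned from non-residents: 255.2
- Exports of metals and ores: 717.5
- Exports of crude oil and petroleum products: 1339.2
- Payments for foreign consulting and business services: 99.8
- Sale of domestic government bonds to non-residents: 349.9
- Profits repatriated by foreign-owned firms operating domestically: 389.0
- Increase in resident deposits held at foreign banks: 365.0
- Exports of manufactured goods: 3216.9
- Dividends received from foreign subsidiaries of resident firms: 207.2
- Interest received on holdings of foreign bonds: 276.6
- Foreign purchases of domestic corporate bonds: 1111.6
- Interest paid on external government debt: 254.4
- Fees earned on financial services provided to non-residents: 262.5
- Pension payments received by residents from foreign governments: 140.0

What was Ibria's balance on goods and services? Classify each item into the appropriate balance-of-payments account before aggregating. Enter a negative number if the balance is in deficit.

4772.4

Goods: 1339.2 - 919.1 + 3216.9 + 717.5 = 4354.5
Services: 262.5 - 99.8 + 255.2 = 417.9
Trade balance = 4354.5 + 417.9 = 4772.4
(Excluded from the trade balance — financial account: domestic pension funds' purchases of foreign equities 731.8, sale of domestic government bonds to non-residents 349.9, increase in resident deposits held at foreign banks 365.0, foreign purchases of domestic corporate bonds 1111.6; primary income: profits repatriated by foreign-owned firms operating domestically 389.0, dividends received from foreign subsidiaries of resident firms 207.2, interest received on holdings of foreign bonds 276.6, interest paid on external government debt 254.4; secondary income: pension payments received by residents from foreign governments 140.0.)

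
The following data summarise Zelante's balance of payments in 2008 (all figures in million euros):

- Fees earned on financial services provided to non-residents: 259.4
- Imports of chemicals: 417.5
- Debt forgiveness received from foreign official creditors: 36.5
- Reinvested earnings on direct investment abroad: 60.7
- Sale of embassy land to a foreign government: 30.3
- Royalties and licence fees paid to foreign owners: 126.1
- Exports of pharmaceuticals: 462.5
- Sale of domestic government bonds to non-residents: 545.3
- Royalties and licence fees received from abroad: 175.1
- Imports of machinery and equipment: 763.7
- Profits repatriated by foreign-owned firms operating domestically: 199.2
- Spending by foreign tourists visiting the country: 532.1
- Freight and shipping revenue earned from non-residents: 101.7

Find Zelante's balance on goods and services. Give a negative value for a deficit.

Goods: -417.5 - 763.7 + 462.5 = -718.7
Services: -126.1 + 259.4 + 532.1 + 175.1 + 101.7 = 942.2
Trade balance = -718.7 + 942.2 = 223.5
(Excluded from the trade balance — capital account: debt forgiveness received from foreign official creditors 36.5, sale of embassy land to a foreign government 30.3; primary income: reinvested earnings on direct investment abroad 60.7, profits repatriated by foreign-owned firms operating domestically 199.2; financial account: sale of domestic government bonds to non-residents 545.3.)

223.5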